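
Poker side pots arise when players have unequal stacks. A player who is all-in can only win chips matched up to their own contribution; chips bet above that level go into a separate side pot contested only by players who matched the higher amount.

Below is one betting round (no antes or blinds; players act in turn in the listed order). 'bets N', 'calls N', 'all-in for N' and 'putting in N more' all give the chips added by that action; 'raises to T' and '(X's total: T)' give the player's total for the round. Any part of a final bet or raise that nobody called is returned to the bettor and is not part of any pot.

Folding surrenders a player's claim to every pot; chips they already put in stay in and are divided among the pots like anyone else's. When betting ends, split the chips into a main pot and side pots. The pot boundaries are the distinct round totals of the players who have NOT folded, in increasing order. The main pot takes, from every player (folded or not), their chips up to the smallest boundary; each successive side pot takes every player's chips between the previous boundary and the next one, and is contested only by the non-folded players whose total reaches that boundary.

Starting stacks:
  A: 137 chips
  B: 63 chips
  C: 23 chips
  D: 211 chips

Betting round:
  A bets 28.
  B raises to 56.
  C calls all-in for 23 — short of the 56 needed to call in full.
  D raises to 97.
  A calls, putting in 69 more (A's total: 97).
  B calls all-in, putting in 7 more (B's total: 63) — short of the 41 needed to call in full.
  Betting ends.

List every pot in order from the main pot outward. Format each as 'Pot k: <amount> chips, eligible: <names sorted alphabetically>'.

Pot 1: 92 chips, eligible: A, B, C, D
Pot 2: 120 chips, eligible: A, B, D
Pot 3: 68 chips, eligible: A, D

Derivation:
Contributions: A=97, B=63, C=23, D=97
Pot levels (distinct totals of non-folded players): 23, 63, 97
Layer 1-23: 23 each from A, B, C, D = 23*4 = 92 chips; eligible A, B, C, D
Layer 24-63: 40 each from A, B, D = 40*3 = 120 chips; eligible A, B, D
Layer 64-97: 34 each from A, D = 34*2 = 68 chips; eligible A, D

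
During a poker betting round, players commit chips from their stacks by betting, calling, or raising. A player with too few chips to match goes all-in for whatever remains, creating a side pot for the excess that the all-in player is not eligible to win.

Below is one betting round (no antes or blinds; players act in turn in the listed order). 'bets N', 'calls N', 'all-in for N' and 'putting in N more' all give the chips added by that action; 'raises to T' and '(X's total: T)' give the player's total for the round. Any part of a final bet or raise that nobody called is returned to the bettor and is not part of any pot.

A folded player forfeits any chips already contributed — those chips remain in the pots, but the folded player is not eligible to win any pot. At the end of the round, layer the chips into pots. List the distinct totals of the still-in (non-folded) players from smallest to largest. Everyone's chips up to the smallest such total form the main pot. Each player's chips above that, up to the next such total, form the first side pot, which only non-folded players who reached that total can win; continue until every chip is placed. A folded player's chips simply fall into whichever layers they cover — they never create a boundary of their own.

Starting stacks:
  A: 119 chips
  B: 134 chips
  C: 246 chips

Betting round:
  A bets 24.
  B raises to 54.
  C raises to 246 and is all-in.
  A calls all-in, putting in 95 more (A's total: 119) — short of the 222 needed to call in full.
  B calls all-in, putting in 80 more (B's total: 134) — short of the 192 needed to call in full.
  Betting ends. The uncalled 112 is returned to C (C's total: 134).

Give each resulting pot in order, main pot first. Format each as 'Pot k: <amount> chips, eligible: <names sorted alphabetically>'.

Pot 1: 357 chips, eligible: A, B, C
Pot 2: 30 chips, eligible: B, C

Derivation:
Contributions (after 112 returned to C): A=119, B=134, C=134
Pot levels (distinct totals of non-folded players): 119, 134
Layer 1-119: 119 each from A, B, C = 119*3 = 357 chips; eligible A, B, C
Layer 120-134: 15 each from B, C = 15*2 = 30 chips; eligible B, C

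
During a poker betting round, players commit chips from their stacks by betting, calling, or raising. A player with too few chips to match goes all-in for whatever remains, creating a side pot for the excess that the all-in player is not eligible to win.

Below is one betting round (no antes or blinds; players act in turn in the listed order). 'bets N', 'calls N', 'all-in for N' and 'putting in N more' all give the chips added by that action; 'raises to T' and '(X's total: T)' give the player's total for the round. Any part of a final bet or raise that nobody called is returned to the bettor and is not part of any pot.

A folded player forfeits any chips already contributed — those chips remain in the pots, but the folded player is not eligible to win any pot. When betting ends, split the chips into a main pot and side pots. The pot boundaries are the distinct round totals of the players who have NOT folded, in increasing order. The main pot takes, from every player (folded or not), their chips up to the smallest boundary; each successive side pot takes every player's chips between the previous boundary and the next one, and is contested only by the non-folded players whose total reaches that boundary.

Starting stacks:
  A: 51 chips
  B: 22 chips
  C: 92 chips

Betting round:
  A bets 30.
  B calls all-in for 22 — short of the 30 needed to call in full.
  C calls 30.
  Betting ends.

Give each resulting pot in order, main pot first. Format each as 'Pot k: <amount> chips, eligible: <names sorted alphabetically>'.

Pot 1: 66 chips, eligible: A, B, C
Pot 2: 16 chips, eligible: A, C

Derivation:
Contributions: A=30, B=22, C=30
Pot levels (distinct totals of non-folded players): 22, 30
Layer 1-22: 22 each from A, B, C = 22*3 = 66 chips; eligible A, B, C
Layer 23-30: 8 each from A, C = 8*2 = 16 chips; eligible A, C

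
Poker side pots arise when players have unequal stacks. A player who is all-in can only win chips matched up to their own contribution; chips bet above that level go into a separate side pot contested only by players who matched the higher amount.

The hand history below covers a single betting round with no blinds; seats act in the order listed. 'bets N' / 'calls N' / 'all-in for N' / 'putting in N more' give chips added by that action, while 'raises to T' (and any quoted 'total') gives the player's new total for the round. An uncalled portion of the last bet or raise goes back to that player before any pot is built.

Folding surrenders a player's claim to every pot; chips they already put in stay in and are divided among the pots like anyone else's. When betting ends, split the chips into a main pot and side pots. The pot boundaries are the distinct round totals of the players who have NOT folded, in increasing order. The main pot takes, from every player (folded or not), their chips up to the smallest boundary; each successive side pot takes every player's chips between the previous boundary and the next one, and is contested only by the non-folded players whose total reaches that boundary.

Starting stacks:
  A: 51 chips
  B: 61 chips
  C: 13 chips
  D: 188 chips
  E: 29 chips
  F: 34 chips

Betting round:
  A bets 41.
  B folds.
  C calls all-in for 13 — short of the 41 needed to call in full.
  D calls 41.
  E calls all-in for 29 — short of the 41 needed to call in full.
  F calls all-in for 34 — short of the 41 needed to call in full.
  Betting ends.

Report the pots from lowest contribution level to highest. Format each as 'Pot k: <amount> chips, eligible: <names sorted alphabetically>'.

Contributions: A=41, C=13, D=41, E=29, F=34
Folded: B
Pot levels (distinct totals of non-folded players): 13, 29, 34, 41
Layer 1-13: 13 each from A, C, D, E, F = 13*5 = 65 chips; eligible A, C, D, E, F
Layer 14-29: 16 each from A, D, E, F = 16*4 = 64 chips; eligible A, D, E, F
Layer 30-34: 5 each from A, D, F = 5*3 = 15 chips; eligible A, D, F
Layer 35-41: 7 each from A, D = 7*2 = 14 chips; eligible A, D

Pot 1: 65 chips, eligible: A, C, D, E, F
Pot 2: 64 chips, eligible: A, D, E, F
Pot 3: 15 chips, eligible: A, D, F
Pot 4: 14 chips, eligible: A, D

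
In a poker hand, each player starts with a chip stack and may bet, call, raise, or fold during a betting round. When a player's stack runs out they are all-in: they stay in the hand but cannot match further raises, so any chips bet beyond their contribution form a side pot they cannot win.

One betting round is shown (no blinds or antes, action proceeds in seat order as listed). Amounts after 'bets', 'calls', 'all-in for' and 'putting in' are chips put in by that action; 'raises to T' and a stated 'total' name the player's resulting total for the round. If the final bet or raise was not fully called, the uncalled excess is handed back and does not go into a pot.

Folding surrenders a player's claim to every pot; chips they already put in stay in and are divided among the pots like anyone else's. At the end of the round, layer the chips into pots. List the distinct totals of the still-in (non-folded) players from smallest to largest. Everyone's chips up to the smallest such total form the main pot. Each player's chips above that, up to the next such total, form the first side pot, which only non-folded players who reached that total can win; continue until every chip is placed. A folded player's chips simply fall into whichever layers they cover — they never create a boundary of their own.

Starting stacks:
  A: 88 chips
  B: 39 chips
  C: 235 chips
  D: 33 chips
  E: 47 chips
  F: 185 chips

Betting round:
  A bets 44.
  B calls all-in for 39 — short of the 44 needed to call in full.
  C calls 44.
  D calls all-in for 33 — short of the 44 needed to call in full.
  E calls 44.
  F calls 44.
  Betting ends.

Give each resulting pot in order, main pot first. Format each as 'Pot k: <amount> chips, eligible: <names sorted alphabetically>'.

Pot 1: 198 chips, eligible: A, B, C, D, E, F
Pot 2: 30 chips, eligible: A, B, C, E, F
Pot 3: 20 chips, eligible: A, C, E, F

Derivation:
Contributions: A=44, B=39, C=44, D=33, E=44, F=44
Pot levels (distinct totals of non-folded players): 33, 39, 44
Layer 1-33: 33 each from A, B, C, D, E, F = 33*6 = 198 chips; eligible A, B, C, D, E, F
Layer 34-39: 6 each from A, B, C, E, F = 6*5 = 30 chips; eligible A, B, C, E, F
Layer 40-44: 5 each from A, C, E, F = 5*4 = 20 chips; eligible A, C, E, F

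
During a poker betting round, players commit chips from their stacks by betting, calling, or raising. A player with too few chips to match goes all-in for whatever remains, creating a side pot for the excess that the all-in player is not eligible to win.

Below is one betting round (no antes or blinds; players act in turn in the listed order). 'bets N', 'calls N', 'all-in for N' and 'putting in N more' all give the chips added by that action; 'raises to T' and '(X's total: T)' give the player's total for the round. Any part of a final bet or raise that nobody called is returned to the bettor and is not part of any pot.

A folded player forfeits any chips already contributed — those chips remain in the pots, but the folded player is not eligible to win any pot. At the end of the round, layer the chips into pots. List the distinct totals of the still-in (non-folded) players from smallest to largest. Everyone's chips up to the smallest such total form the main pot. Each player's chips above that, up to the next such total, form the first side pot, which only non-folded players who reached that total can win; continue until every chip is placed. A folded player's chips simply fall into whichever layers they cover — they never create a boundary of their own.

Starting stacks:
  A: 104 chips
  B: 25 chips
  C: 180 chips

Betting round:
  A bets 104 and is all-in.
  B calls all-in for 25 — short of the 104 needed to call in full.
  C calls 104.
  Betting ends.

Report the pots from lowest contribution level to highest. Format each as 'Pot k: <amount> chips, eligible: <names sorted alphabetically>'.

Pot 1: 75 chips, eligible: A, B, C
Pot 2: 158 chips, eligible: A, C

Derivation:
Contributions: A=104, B=25, C=104
Pot levels (distinct totals of non-folded players): 25, 104
Layer 1-25: 25 each from A, B, C = 25*3 = 75 chips; eligible A, B, C
Layer 26-104: 79 each from A, C = 79*2 = 158 chips; eligible A, C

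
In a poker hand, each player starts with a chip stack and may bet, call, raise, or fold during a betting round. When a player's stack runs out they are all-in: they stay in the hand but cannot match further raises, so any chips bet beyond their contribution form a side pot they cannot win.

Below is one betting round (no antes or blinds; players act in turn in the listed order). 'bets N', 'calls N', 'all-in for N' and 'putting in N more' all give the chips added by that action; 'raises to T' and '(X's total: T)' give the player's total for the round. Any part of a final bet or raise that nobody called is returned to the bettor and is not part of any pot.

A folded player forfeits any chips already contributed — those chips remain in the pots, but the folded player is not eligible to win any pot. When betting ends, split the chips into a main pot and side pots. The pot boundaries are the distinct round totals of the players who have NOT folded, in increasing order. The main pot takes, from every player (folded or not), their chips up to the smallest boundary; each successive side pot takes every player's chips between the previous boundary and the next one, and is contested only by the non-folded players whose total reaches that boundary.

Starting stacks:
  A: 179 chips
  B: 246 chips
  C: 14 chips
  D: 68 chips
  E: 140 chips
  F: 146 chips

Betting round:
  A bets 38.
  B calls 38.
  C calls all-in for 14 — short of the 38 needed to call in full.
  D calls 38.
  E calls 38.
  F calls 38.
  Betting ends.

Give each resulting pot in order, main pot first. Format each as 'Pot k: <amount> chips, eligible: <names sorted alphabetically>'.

Pot 1: 84 chips, eligible: A, B, C, D, E, F
Pot 2: 120 chips, eligible: A, B, D, E, F

Derivation:
Contributions: A=38, B=38, C=14, D=38, E=38, F=38
Pot levels (distinct totals of non-folded players): 14, 38
Layer 1-14: 14 each from A, B, C, D, E, F = 14*6 = 84 chips; eligible A, B, C, D, E, F
Layer 15-38: 24 each from A, B, D, E, F = 24*5 = 120 chips; eligible A, B, D, E, F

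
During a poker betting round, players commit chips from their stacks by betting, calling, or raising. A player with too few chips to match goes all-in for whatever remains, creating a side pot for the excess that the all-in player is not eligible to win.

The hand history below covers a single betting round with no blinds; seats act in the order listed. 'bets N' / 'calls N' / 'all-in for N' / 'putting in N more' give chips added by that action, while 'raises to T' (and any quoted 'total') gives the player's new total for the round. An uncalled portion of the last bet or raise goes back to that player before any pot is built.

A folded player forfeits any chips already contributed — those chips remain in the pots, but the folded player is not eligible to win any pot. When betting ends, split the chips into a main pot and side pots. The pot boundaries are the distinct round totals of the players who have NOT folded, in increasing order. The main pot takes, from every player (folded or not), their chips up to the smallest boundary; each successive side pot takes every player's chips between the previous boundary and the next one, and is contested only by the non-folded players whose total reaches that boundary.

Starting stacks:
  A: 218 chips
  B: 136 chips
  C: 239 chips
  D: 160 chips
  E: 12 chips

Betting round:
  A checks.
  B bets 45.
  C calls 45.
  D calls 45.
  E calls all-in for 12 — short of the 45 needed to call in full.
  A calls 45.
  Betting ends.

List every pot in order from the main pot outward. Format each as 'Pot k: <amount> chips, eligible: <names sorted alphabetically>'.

Contributions: A=45, B=45, C=45, D=45, E=12
Pot levels (distinct totals of non-folded players): 12, 45
Layer 1-12: 12 each from A, B, C, D, E = 12*5 = 60 chips; eligible A, B, C, D, E
Layer 13-45: 33 each from A, B, C, D = 33*4 = 132 chips; eligible A, B, C, D

Pot 1: 60 chips, eligible: A, B, C, D, E
Pot 2: 132 chips, eligible: A, B, C, D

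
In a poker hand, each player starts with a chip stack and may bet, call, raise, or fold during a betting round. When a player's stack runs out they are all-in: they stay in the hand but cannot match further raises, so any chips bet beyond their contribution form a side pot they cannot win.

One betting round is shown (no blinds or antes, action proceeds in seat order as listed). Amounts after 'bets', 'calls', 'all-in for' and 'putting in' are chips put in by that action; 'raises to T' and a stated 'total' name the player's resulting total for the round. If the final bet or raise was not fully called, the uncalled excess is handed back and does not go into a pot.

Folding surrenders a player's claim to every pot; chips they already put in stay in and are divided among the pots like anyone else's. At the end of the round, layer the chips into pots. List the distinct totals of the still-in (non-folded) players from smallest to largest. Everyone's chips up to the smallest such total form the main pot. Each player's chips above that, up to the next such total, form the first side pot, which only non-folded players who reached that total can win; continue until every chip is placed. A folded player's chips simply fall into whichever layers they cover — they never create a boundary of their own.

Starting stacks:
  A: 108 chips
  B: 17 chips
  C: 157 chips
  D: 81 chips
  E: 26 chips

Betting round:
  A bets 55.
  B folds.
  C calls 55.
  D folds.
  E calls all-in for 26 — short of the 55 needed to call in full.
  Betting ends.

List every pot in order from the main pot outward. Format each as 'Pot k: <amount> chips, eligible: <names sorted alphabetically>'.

Contributions: A=55, C=55, E=26
Folded: B, D
Pot levels (distinct totals of non-folded players): 26, 55
Layer 1-26: 26 each from A, C, E = 26*3 = 78 chips; eligible A, C, E
Layer 27-55: 29 each from A, C = 29*2 = 58 chips; eligible A, C

Pot 1: 78 chips, eligible: A, C, E
Pot 2: 58 chips, eligible: A, C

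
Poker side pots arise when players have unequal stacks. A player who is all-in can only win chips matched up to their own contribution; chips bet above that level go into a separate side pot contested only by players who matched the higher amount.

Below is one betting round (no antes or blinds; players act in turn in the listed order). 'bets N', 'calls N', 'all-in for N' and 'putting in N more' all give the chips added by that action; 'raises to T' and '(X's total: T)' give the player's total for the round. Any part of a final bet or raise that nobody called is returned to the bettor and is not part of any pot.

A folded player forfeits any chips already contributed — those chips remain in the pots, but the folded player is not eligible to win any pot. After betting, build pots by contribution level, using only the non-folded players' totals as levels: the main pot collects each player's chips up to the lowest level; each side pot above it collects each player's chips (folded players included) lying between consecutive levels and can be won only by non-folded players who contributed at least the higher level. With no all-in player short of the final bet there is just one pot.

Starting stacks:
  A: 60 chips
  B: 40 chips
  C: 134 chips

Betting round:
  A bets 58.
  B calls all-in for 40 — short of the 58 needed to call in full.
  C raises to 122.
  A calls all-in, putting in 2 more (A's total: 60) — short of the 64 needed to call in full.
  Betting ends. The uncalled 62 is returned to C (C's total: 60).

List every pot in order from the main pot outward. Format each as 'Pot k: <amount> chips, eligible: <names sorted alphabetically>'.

Pot 1: 120 chips, eligible: A, B, C
Pot 2: 40 chips, eligible: A, C

Derivation:
Contributions (after 62 returned to C): A=60, B=40, C=60
Pot levels (distinct totals of non-folded players): 40, 60
Layer 1-40: 40 each from A, B, C = 40*3 = 120 chips; eligible A, B, C
Layer 41-60: 20 each from A, C = 20*2 = 40 chips; eligible A, C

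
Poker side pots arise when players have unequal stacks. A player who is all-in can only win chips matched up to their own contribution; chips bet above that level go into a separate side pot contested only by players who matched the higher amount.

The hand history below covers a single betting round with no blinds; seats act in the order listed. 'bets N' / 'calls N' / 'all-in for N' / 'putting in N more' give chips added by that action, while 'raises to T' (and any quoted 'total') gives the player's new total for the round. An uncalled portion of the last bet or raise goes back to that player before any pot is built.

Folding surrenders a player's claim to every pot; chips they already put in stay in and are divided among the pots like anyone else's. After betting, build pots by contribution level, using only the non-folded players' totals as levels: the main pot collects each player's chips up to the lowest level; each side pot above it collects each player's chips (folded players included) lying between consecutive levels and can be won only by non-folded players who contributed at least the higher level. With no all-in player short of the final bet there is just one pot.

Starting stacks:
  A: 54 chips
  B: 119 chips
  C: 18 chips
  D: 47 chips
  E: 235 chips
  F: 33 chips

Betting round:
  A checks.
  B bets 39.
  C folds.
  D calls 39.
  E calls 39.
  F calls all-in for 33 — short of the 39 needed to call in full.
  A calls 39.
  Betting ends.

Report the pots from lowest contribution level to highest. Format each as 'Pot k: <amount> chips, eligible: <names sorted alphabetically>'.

Pot 1: 165 chips, eligible: A, B, D, E, F
Pot 2: 24 chips, eligible: A, B, D, E

Derivation:
Contributions: A=39, B=39, D=39, E=39, F=33
Folded: C
Pot levels (distinct totals of non-folded players): 33, 39
Layer 1-33: 33 each from A, B, D, E, F = 33*5 = 165 chips; eligible A, B, D, E, F
Layer 34-39: 6 each from A, B, D, E = 6*4 = 24 chips; eligible A, B, D, E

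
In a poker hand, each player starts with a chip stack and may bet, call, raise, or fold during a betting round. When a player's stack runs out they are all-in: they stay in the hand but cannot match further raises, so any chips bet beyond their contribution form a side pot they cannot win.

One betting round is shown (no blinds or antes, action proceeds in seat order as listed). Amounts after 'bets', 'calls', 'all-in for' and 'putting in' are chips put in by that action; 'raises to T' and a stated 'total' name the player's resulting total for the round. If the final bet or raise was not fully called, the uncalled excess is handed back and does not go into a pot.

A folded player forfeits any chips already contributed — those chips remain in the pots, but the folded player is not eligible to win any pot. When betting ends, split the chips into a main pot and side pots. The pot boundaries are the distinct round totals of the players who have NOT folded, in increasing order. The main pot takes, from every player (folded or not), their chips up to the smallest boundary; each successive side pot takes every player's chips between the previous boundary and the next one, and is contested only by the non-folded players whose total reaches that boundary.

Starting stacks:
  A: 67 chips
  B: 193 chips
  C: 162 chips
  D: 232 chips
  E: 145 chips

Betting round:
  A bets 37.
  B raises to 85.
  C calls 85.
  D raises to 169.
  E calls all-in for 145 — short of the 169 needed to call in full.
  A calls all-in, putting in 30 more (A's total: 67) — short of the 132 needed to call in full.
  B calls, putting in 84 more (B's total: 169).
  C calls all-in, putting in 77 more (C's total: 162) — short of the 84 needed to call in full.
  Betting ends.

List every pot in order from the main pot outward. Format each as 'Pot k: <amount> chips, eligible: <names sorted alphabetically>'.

Pot 1: 335 chips, eligible: A, B, C, D, E
Pot 2: 312 chips, eligible: B, C, D, E
Pot 3: 51 chips, eligible: B, C, D
Pot 4: 14 chips, eligible: B, D

Derivation:
Contributions: A=67, B=169, C=162, D=169, E=145
Pot levels (distinct totals of non-folded players): 67, 145, 162, 169
Layer 1-67: 67 each from A, B, C, D, E = 67*5 = 335 chips; eligible A, B, C, D, E
Layer 68-145: 78 each from B, C, D, E = 78*4 = 312 chips; eligible B, C, D, E
Layer 146-162: 17 each from B, C, D = 17*3 = 51 chips; eligible B, C, D
Layer 163-169: 7 each from B, D = 7*2 = 14 chips; eligible B, D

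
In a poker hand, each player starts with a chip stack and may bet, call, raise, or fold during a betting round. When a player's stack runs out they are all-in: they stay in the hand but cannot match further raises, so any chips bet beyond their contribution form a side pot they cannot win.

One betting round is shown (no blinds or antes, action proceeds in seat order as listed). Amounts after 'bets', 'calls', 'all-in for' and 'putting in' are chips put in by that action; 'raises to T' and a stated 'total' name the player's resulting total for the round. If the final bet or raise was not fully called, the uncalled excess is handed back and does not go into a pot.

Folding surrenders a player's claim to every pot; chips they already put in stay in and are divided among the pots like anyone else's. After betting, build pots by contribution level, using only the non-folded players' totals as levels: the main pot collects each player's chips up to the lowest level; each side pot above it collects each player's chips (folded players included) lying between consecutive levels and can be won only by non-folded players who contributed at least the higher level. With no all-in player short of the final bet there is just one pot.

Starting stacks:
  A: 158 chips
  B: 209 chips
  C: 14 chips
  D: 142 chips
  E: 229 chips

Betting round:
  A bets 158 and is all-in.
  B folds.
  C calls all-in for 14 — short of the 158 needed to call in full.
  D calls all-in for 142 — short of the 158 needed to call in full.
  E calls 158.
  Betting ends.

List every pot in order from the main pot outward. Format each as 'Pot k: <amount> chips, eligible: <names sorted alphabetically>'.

Contributions: A=158, C=14, D=142, E=158
Folded: B
Pot levels (distinct totals of non-folded players): 14, 142, 158
Layer 1-14: 14 each from A, C, D, E = 14*4 = 56 chips; eligible A, C, D, E
Layer 15-142: 128 each from A, D, E = 128*3 = 384 chips; eligible A, D, E
Layer 143-158: 16 each from A, E = 16*2 = 32 chips; eligible A, E

Pot 1: 56 chips, eligible: A, C, D, E
Pot 2: 384 chips, eligible: A, D, E
Pot 3: 32 chips, eligible: A, E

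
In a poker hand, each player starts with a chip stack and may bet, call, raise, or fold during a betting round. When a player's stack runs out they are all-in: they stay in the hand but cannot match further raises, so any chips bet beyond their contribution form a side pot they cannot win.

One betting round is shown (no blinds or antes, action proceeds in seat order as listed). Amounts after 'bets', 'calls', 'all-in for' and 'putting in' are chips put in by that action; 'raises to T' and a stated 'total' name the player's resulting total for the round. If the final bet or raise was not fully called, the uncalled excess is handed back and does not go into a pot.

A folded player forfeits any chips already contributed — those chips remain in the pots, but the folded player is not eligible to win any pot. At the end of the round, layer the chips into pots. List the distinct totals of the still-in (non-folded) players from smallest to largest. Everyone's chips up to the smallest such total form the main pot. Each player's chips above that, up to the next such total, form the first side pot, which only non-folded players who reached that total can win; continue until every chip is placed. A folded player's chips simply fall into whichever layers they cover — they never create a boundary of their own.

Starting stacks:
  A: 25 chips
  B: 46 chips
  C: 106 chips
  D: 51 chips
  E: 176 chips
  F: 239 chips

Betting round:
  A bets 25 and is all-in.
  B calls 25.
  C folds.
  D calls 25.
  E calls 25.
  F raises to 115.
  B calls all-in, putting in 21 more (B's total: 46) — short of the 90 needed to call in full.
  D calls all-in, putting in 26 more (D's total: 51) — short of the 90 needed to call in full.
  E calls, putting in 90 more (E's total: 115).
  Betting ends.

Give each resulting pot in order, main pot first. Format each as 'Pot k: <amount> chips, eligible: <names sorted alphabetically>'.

Pot 1: 125 chips, eligible: A, B, D, E, F
Pot 2: 84 chips, eligible: B, D, E, F
Pot 3: 15 chips, eligible: D, E, F
Pot 4: 128 chips, eligible: E, F

Derivation:
Contributions: A=25, B=46, D=51, E=115, F=115
Folded: C
Pot levels (distinct totals of non-folded players): 25, 46, 51, 115
Layer 1-25: 25 each from A, B, D, E, F = 25*5 = 125 chips; eligible A, B, D, E, F
Layer 26-46: 21 each from B, D, E, F = 21*4 = 84 chips; eligible B, D, E, F
Layer 47-51: 5 each from D, E, F = 5*3 = 15 chips; eligible D, E, F
Layer 52-115: 64 each from E, F = 64*2 = 128 chips; eligible E, F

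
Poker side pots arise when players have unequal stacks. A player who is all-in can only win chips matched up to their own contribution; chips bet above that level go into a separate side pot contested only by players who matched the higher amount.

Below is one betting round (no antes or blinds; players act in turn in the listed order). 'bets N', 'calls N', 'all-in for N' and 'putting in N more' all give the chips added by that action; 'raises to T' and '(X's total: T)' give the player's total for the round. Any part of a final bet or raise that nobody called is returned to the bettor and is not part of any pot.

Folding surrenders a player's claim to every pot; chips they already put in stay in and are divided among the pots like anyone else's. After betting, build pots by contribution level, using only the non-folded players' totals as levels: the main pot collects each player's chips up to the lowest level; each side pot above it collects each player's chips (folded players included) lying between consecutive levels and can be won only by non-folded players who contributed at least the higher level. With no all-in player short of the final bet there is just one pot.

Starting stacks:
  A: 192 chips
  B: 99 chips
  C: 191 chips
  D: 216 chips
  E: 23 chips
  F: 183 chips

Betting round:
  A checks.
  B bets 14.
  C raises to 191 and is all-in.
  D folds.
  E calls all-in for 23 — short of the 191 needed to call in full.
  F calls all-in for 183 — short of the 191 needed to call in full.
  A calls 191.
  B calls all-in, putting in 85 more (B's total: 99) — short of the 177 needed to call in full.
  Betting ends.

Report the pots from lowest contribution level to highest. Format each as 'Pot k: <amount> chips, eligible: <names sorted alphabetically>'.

Pot 1: 115 chips, eligible: A, B, C, E, F
Pot 2: 304 chips, eligible: A, B, C, F
Pot 3: 252 chips, eligible: A, C, F
Pot 4: 16 chips, eligible: A, C

Derivation:
Contributions: A=191, B=99, C=191, E=23, F=183
Folded: D
Pot levels (distinct totals of non-folded players): 23, 99, 183, 191
Layer 1-23: 23 each from A, B, C, E, F = 23*5 = 115 chips; eligible A, B, C, E, F
Layer 24-99: 76 each from A, B, C, F = 76*4 = 304 chips; eligible A, B, C, F
Layer 100-183: 84 each from A, C, F = 84*3 = 252 chips; eligible A, C, F
Layer 184-191: 8 each from A, C = 8*2 = 16 chips; eligible A, C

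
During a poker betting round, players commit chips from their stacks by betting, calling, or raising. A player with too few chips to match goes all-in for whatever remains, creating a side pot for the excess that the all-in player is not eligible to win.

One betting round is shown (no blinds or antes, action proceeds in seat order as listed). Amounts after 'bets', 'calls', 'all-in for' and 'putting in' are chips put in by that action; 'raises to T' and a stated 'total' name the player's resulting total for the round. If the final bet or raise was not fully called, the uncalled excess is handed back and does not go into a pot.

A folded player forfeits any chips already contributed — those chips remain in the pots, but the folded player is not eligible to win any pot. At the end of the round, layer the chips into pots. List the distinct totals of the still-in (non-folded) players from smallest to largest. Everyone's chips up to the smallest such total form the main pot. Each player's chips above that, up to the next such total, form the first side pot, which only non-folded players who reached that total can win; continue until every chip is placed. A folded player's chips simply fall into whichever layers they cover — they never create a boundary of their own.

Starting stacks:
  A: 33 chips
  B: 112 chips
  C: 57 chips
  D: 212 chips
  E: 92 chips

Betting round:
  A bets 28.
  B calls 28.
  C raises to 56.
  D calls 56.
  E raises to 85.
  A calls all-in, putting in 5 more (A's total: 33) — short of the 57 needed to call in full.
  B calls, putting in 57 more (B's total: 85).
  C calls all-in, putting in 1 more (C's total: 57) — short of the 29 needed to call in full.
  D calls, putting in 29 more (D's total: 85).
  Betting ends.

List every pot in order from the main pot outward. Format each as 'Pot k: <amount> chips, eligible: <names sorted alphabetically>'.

Pot 1: 165 chips, eligible: A, B, C, D, E
Pot 2: 96 chips, eligible: B, C, D, E
Pot 3: 84 chips, eligible: B, D, E

Derivation:
Contributions: A=33, B=85, C=57, D=85, E=85
Pot levels (distinct totals of non-folded players): 33, 57, 85
Layer 1-33: 33 each from A, B, C, D, E = 33*5 = 165 chips; eligible A, B, C, D, E
Layer 34-57: 24 each from B, C, D, E = 24*4 = 96 chips; eligible B, C, D, E
Layer 58-85: 28 each from B, D, E = 28*3 = 84 chips; eligible B, D, E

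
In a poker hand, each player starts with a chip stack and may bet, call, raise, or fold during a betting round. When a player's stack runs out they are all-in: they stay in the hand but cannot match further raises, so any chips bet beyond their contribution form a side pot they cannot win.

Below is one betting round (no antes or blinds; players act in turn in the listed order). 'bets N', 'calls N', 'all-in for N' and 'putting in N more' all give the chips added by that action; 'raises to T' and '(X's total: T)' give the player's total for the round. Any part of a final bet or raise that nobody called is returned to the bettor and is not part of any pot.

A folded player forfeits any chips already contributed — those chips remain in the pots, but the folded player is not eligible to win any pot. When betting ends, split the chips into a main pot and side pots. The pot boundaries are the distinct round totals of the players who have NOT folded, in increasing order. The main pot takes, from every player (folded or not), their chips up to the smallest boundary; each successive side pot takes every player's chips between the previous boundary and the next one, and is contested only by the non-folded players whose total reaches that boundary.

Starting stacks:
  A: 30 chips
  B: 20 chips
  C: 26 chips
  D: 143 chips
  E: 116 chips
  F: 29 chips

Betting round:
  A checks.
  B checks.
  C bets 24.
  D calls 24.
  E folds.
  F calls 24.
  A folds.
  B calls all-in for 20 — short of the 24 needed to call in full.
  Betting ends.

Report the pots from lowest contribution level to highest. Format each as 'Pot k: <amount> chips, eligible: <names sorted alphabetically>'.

Contributions: B=20, C=24, D=24, F=24
Folded: A, E
Pot levels (distinct totals of non-folded players): 20, 24
Layer 1-20: 20 each from B, C, D, F = 20*4 = 80 chips; eligible B, C, D, F
Layer 21-24: 4 each from C, D, F = 4*3 = 12 chips; eligible C, D, F

Pot 1: 80 chips, eligible: B, C, D, F
Pot 2: 12 chips, eligible: C, D, F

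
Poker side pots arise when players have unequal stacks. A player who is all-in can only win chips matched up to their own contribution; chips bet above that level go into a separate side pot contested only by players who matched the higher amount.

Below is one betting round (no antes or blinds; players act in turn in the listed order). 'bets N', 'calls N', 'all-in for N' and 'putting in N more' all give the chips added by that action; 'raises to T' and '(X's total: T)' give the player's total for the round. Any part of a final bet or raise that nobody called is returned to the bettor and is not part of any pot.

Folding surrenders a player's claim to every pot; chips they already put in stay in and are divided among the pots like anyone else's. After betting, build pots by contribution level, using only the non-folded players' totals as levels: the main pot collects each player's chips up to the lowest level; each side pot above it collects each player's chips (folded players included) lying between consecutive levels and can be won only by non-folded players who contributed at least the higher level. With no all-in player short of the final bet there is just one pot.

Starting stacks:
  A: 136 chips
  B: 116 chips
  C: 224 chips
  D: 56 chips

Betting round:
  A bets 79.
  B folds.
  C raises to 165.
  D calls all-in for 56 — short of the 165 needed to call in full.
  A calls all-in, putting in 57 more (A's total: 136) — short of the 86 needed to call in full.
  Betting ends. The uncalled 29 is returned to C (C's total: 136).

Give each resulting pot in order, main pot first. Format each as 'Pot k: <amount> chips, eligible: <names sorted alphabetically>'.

Pot 1: 168 chips, eligible: A, C, D
Pot 2: 160 chips, eligible: A, C

Derivation:
Contributions (after 29 returned to C): A=136, C=136, D=56
Folded: B
Pot levels (distinct totals of non-folded players): 56, 136
Layer 1-56: 56 each from A, C, D = 56*3 = 168 chips; eligible A, C, D
Layer 57-136: 80 each from A, C = 80*2 = 160 chips; eligible A, C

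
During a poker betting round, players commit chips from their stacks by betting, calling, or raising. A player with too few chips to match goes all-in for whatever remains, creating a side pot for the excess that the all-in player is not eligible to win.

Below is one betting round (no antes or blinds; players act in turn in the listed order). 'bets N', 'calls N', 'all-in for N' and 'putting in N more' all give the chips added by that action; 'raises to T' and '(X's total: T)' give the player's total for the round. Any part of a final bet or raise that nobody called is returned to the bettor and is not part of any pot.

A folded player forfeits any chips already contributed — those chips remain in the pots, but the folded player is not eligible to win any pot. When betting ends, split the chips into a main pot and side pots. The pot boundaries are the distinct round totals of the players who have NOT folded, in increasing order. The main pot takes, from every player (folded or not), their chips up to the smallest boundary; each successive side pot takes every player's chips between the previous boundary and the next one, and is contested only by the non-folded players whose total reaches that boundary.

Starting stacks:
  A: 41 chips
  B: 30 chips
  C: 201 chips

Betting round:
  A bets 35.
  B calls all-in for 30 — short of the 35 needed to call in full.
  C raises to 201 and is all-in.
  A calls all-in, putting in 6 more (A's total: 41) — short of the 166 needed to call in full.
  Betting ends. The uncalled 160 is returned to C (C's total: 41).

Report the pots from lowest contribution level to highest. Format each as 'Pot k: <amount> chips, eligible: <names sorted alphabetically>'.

Pot 1: 90 chips, eligible: A, B, C
Pot 2: 22 chips, eligible: A, C

Derivation:
Contributions (after 160 returned to C): A=41, B=30, C=41
Pot levels (distinct totals of non-folded players): 30, 41
Layer 1-30: 30 each from A, B, C = 30*3 = 90 chips; eligible A, B, C
Layer 31-41: 11 each from A, C = 11*2 = 22 chips; eligible A, C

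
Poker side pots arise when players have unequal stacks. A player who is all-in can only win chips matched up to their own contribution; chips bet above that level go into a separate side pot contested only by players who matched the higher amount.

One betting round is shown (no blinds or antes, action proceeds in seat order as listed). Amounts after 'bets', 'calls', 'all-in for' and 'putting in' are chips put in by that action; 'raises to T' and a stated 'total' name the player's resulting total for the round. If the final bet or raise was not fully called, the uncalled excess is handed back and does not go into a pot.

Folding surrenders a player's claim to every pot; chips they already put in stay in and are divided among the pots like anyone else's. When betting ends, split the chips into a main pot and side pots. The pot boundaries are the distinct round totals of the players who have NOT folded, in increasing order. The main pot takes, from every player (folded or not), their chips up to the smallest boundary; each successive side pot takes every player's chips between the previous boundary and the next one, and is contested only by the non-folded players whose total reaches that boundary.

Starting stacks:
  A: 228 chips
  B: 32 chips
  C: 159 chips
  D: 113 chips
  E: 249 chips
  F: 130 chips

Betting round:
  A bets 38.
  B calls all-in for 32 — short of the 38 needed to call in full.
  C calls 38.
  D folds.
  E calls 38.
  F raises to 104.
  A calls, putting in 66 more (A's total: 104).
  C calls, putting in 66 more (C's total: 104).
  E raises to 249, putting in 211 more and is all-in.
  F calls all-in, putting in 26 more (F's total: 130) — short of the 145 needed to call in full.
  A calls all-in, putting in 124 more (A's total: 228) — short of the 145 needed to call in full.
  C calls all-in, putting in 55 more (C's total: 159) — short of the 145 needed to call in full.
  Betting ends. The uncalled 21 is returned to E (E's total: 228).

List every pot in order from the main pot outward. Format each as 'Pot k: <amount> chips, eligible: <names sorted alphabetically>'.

Pot 1: 160 chips, eligible: A, B, C, E, F
Pot 2: 392 chips, eligible: A, C, E, F
Pot 3: 87 chips, eligible: A, C, E
Pot 4: 138 chips, eligible: A, E

Derivation:
Contributions (after 21 returned to E): A=228, B=32, C=159, E=228, F=130
Folded: D
Pot levels (distinct totals of non-folded players): 32, 130, 159, 228
Layer 1-32: 32 each from A, B, C, E, F = 32*5 = 160 chips; eligible A, B, C, E, F
Layer 33-130: 98 each from A, C, E, F = 98*4 = 392 chips; eligible A, C, E, F
Layer 131-159: 29 each from A, C, E = 29*3 = 87 chips; eligible A, C, E
Layer 160-228: 69 each from A, E = 69*2 = 138 chips; eligible A, E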